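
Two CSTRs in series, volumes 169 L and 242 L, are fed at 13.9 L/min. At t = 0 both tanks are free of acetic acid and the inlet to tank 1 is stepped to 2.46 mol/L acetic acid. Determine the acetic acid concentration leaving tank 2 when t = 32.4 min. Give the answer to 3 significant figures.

1.59 mol/L

Species balance on tank i: dCᵢ/dt = (Cᵢ₋₁ − Cᵢ)/τᵢ with τᵢ = Vᵢ/Q.
τ₁ = 169/13.9 = 12.158 min; τ₂ = 242/13.9 = 17.410 min.
Tank 1: C₁ = C_in(1 − e^(−t/τ₁)). Tank 2 (τ₁ ≠ τ₂): C₂ = C_in[1 − (τ₁ e^(−t/τ₁) − τ₂ e^(−t/τ₂))/(τ₁ − τ₂)].
At t = 32.4: e^(−t/τ₁) = 0.069610, e^(−t/τ₂) = 0.15552.
C₂ = 2.46·[1 − (12.158·0.069610 − 17.410·0.15552)/(-5.2518)] = 2.46·0.64560 = 1.5882 mol/L.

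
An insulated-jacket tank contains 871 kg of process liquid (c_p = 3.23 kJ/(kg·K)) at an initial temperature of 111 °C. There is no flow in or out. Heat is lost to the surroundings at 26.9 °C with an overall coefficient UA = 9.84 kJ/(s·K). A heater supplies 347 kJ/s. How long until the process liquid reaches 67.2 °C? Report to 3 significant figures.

First-law balance (no shaft work): M c_p dT/dt = −UA(T − T_amb) + Q̇.
τ = M c_p/UA = 285.91 s; T_ss = T_amb + Q̇/UA = 26.9 + 347/9.84 = 62.164 °C.
T(t) = T_ss + (T₀ − T_ss)e^(−t/τ); set T = 67.2:
t = −τ ln[(T − T_ss)/(T₀ − T_ss)] = −285.91 · ln(0.10312) = 649.55 s.

650 s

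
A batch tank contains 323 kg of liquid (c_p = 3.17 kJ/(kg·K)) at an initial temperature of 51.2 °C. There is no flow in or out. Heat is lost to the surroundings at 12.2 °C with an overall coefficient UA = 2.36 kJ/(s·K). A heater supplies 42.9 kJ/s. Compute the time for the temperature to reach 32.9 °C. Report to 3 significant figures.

Lumped-capacitance energy balance: M c_p dT/dt = UA(T_amb − T) + Q̇.
τ = M c_p/UA = 433.86 s; T_ss = T_amb + Q̇/UA = 12.2 + 42.9/2.36 = 30.378 °C.
T(t) = T_ss + (T₀ − T_ss)e^(−t/τ); set T = 32.9:
t = −τ ln[(T − T_ss)/(T₀ − T_ss)] = −433.86 · ln(0.12112) = 915.86 s.

916 s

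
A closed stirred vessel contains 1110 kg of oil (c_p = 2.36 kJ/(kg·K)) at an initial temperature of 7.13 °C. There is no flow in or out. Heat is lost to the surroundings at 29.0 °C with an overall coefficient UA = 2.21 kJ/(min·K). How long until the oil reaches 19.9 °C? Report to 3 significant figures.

M c_p dT/dt = −UA(T − T_amb).
τ = M c_p/UA = 1185.3 min; T_ss = T_amb = 29.000 °C.
T(t) = T_ss + (T₀ − T_ss)e^(−t/τ); set T = 19.9:
t = −τ ln[(T − T_ss)/(T₀ − T_ss)] = −1185.3 · ln(0.41610) = 1039.4 min.

1040 min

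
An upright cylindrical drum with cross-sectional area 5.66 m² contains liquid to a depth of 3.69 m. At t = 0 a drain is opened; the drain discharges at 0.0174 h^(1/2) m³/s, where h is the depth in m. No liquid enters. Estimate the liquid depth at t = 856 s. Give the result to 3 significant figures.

0.366 m

With no inflow, A dh/dt = −0.0174 √h.
Separate and integrate: 2(√h − √h₀) = −(0.0174/A) t.
√h = √3.69 − 0.0174·856/(2·5.66) = 1.9209 − 1.3158 = 0.60518.
h = 0.60518² = 0.36624 m.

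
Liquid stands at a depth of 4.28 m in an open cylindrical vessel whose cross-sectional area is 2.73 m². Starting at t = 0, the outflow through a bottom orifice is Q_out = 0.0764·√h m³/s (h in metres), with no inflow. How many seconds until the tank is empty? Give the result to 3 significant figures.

Mass balance (ρ constant): A dh/dt = −0.0764 √h.
∫ h^(−1/2) dh = −(0.0764/A) ∫ dt, giving 2√h = 2√h₀ − (0.0764/A) t.
Set h = 0: 2√h₀ = (0.0764/A) t_empty ⇒ t_empty = 2A√h₀/0.0764.
t_empty = 2·2.73·√4.28/0.0764 = 5.4600·2.0688/0.0764 = 147.85 s.

148 s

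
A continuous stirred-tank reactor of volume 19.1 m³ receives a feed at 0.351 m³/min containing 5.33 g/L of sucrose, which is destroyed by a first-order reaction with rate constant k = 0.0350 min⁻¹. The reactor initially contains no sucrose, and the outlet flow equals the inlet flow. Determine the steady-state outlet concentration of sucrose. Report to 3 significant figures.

1.84 g/L

Accumulation = in − out − consumed: V dC/dt = Q C_in − Q C − k V C.
Steady state (dC/dt = 0): C_ss = Q C_in/(Q + kV) = C_in/(1 + kV/Q).
C_ss = 0.351·5.33/(0.351 + 0.0350·19.1) = 1.8708/1.0195 = 1.8350 g/L.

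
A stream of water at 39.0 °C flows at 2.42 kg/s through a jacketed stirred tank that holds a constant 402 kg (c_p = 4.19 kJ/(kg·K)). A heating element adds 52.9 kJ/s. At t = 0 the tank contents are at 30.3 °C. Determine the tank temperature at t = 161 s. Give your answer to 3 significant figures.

M c_p dT/dt = ṁ c_p (T_in − T) + Q̇.
Rearrange: dT/dt = (T_ss − T)/τ with τ = M/ṁ = 166.12 s and T_ss = T_in + Q̇/(ṁ c_p) = 44.217 °C.
Integrating: T(t) = T_ss + (T₀ − T_ss) e^(−t/τ).
T(161) = 44.217 + (-13.917)·e^(−161/166.12) = 44.217 + (-13.917)·0.37938 = 38.937 °C.

38.9 °C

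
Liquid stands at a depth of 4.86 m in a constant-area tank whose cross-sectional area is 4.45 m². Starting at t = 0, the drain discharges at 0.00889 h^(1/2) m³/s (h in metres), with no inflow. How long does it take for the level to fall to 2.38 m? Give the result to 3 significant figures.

Volume balance on the tank: A dh/dt = −0.00889 √h.
Separate and integrate: 2(√h − √h₀) = −(0.00889/A) t.
t = 2A(√h₀ − √h)/0.00889 = 2·4.45·(√4.86 − √2.38)/0.00889
  = 8.9000 × (2.2045 − 1.5427) / 0.00889 = 662.56 s.

663 s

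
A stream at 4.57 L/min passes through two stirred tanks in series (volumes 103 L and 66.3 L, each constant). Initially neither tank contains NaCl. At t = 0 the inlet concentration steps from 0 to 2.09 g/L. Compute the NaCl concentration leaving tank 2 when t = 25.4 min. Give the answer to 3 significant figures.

Species balance on tank i: dCᵢ/dt = (Cᵢ₋₁ − Cᵢ)/τᵢ with τᵢ = Vᵢ/Q.
τ₁ = 103/4.57 = 22.538 min; τ₂ = 66.3/4.57 = 14.508 min.
Tank 1: C₁ = C_in(1 − e^(−t/τ₁)). Tank 2 (τ₁ ≠ τ₂): C₂ = C_in[1 − (τ₁ e^(−t/τ₁) − τ₂ e^(−t/τ₂))/(τ₁ − τ₂)].
At t = 25.4: e^(−t/τ₁) = 0.32401, e^(−t/τ₂) = 0.17364.
C₂ = 2.09·[1 − (22.538·0.32401 − 14.508·0.17364)/(8.0306)] = 2.09·0.40432 = 0.84503 g/L.

0.845 g/L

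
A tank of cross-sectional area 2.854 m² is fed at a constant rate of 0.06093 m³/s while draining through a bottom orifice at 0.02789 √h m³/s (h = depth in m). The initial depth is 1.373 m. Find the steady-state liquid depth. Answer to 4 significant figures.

Mass balance (ρ constant): A dh/dt = Q_in − 0.02789 √h. At steady state dh/dt = 0:
Q_in = 0.02789 √h_ss ⇒ √h_ss = 0.06093/0.02789 = 2.18465.
h_ss = 2.18465² = 4.77271 m. (Since h₀ = 1.373 m < h_ss, the level will rise toward this value.)

4.773 m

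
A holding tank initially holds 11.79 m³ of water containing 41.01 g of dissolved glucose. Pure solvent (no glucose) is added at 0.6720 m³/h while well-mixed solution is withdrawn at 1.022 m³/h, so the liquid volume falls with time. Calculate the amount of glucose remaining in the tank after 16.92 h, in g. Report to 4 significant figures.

Let m(t) be the amount of glucose. Volume: V(t) = V₀ + (Q_in − Q_out) t = 11.79 − 0.350000 t; V(16.92) = 5.86800 m³.
Species balance (pure solvent in): dm/dt = −Q_out · m/V(t).
Separate: dm/m = −Q_out dt/V(t) ⇒ ln(m/m₀) = −(Q_out/(Q_in−Q_out)) ln(V/V₀).
m = m₀ (V₀/V)^(Q_out/(Q_in−Q_out)) = 41.01 × (11.79/5.86800)^(-2.92000) = 5.34639 g.

5.346 g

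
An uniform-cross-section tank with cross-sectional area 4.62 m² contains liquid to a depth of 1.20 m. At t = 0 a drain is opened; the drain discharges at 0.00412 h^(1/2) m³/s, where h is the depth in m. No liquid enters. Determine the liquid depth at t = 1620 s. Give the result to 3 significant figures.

0.139 m

Volume balance on the tank: A dh/dt = −0.00412 √h.
This is separable: 2 d(√h)/dt = −0.00412/A, so √h = √h₀ − (0.00412/(2A)) t.
√h = √1.20 − 0.00412·1620/(2·4.62) = 1.0954 − 0.72234 = 0.37311.
h = 0.37311² = 0.13921 m.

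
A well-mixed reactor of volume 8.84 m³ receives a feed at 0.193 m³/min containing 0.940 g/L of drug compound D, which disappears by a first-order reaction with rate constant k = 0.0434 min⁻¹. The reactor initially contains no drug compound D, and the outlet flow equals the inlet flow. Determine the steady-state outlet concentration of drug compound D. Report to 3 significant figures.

0.315 g/L

V dC/dt = Q(C_in − C) − k V C.
Steady state (dC/dt = 0): C_ss = Q C_in/(Q + kV) = C_in/(1 + kV/Q).
C_ss = 0.193·0.940/(0.193 + 0.0434·8.84) = 0.18142/0.57666 = 0.31461 g/L.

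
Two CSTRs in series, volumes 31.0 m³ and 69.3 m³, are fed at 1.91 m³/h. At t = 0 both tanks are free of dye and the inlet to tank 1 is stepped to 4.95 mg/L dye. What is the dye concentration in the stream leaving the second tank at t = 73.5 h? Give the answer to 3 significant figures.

Time constants: τᵢ = Vᵢ/Q for each well-mixed tank.
τ₁ = 31.0/1.91 = 16.230 h; τ₂ = 69.3/1.91 = 36.283 h.
Solving the cascade with C₁(0)=C₂(0)=0 gives C₂(t) = C_in[1 − (τ₁ e^(−t/τ₁) − τ₂ e^(−t/τ₂))/(τ₁ − τ₂)].
At t = 73.5: e^(−t/τ₁) = 0.010796, e^(−t/τ₂) = 0.13189.
C₂ = 4.95·[1 − (16.230·0.010796 − 36.283·0.13189)/(-20.052)] = 4.95·0.77009 = 3.8119 mg/L.

3.81 mg/L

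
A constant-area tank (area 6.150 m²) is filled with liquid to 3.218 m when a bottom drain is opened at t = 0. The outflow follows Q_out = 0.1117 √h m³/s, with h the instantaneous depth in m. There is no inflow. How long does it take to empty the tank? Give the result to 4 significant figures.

197.5 s

With no inflow, A dh/dt = −0.1117 √h.
Separate and integrate: 2(√h − √h₀) = −(0.1117/A) t.
Set h = 0: 2√h₀ = (0.1117/A) t_empty ⇒ t_empty = 2A√h₀/0.1117.
t_empty = 2·6.150·√3.218/0.1117 = 12.3000·1.79388/0.1117 = 197.535 s.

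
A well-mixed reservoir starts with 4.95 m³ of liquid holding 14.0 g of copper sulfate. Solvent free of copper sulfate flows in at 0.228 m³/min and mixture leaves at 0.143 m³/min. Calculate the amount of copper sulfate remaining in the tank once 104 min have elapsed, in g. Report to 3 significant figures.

Total volume: dV/dt = Q_in − Q_out = 0.085000 m³/min, so V(t) = 4.95 + 0.085000 t and V(104) = 13.790 m³.
No copper sulfate enters, so dm/dt = −Q_out · (m/V).
Separate: dm/m = −Q_out dt/V(t) ⇒ ln(m/m₀) = −(Q_out/(Q_in−Q_out)) ln(V/V₀).
m = m₀ (V₀/V)^(Q_out/(Q_in−Q_out)) = 14.0 × (4.95/13.790)^(1.6824) = 2.4978 g.

2.50 g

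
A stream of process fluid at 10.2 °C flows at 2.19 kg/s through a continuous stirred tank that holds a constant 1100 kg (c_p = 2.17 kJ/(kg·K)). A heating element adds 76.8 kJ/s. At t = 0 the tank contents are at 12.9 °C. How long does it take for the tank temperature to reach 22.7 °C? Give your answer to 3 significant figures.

M c_p dT/dt = ṁ c_p (T_in − T) + Q̇.
τ = M/ṁ = 502.28 s; T_ss = T_in + Q̇/(ṁ c_p) = 26.361 °C.
T(t) = T_ss + (T₀ − T_ss) e^(−t/τ). Set T = 22.7:
e^(−t/τ) = (22.7 − 26.361)/(12.9 − 26.361) = 0.27195
t = −502.28 · ln(0.27195) = 654.04 s.

654 s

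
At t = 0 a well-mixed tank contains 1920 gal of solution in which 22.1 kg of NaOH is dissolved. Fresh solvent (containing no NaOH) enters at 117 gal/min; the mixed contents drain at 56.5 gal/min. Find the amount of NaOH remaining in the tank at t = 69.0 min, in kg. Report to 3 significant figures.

7.51 kg

Total volume: dV/dt = Q_in − Q_out = 60.500 gal/min, so V(t) = 1920 + 60.500 t and V(69.0) = 6094.5 gal.
No NaOH enters, so dm/dt = −Q_out · (m/V).
Separate: dm/m = −Q_out dt/V(t) ⇒ ln(m/m₀) = −(Q_out/(Q_in−Q_out)) ln(V/V₀).
m = m₀ (V₀/V)^(Q_out/(Q_in−Q_out)) = 22.1 × (1920/6094.5)^(0.93388) = 7.5149 kg.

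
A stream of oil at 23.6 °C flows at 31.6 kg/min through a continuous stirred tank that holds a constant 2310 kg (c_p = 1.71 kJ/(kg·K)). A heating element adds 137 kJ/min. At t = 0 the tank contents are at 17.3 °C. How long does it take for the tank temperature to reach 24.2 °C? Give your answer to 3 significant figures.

111 min

M c_p dT/dt = ṁ c_p (T_in − T) + Q̇.
τ = M/ṁ = 73.101 min; T_ss = T_in + Q̇/(ṁ c_p) = 26.135 °C.
T(t) = T_ss + (T₀ − T_ss) e^(−t/τ). Set T = 24.2:
e^(−t/τ) = (24.2 − 26.135)/(17.3 − 26.135) = 0.21905
t = −73.101 · ln(0.21905) = 111.00 min.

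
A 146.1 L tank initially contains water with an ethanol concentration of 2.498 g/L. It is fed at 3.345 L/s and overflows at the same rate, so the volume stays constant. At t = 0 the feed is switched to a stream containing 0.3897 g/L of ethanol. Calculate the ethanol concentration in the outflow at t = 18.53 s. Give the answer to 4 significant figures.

Unsteady species balance (constant V, well mixed): V dC/dt = Q(C_in − C).
So dC/dt = (C_in − C)/τ with τ = V/Q = 146.1/3.345 = 43.6771 s.
This is linear first-order; C(t) = C_in + (C₀ − C_in) e^(−t/τ).
C(18.53) = 0.3897 + (2.498 − 0.3897)·e^(−18.53/43.6771) = 0.3897 + (2.10830)·0.654261 = 1.76908 g/L.

1.769 g/L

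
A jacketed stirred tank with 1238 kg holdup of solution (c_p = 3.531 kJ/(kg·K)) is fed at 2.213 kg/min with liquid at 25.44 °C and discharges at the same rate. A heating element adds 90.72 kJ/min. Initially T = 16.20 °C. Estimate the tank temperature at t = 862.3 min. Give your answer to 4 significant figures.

32.59 °C

Energy balance: M c_p dT/dt = ṁ c_p (T_in − T) + 90.72.
τ = M/ṁ = 559.422 min; T_ss = T_in + Q̇/(ṁ c_p) = 25.44 + 90.72/(2.213·3.531) = 37.0498 °C.
This is linear first-order; T(t) = T_ss + (T₀ − T_ss) e^(−t/τ).
T(862.3) = 37.0498 + (-20.8498)·e^(−862.3/559.422) = 37.0498 + (-20.8498)·0.214078 = 32.5863 °C.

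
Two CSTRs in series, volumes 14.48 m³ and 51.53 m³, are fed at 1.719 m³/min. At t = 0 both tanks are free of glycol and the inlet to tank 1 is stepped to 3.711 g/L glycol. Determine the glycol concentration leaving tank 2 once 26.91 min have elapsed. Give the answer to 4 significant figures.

Each tank obeys Vᵢ dCᵢ/dt = Q(Cᵢ₋₁ − Cᵢ), so τᵢ = Vᵢ/Q.
τ₁ = 14.48/1.719 = 8.42350 min; τ₂ = 51.53/1.719 = 29.9767 min.
Tank 1: C₁ = C_in(1 − e^(−t/τ₁)). Tank 2 (τ₁ ≠ τ₂): C₂ = C_in[1 − (τ₁ e^(−t/τ₁) − τ₂ e^(−t/τ₂))/(τ₁ − τ₂)].
At t = 26.91: e^(−t/τ₁) = 0.0409816, e^(−t/τ₂) = 0.407507.
C₂ = 3.711·[1 − (8.42350·0.0409816 − 29.9767·0.407507)/(-21.5532)] = 3.711·0.449246 = 1.66715 g/L.

1.667 g/L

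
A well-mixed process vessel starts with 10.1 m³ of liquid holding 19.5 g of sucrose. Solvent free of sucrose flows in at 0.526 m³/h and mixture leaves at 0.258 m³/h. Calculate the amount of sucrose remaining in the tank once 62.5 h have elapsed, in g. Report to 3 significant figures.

7.61 g

Let m(t) be the amount of sucrose. Volume: V(t) = V₀ + (Q_in − Q_out) t = 10.1 + 0.26800 t; V(62.5) = 26.850 m³.
No sucrose enters, so dm/dt = −Q_out · (m/V).
dm/m = −Q_out dt/(V₀ + 0.26800 t); integrating gives ln(m/m₀) = −(Q_out/(Q_in−Q_out)) ln(V/V₀).
m = m₀ (V₀/V)^(Q_out/(Q_in−Q_out)) = 19.5 × (10.1/26.850)^(0.96269) = 7.6077 g.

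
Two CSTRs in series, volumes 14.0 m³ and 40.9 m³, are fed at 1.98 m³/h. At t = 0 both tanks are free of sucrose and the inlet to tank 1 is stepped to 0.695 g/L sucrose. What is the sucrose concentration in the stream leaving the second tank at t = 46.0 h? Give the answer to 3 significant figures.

0.582 g/L

Species balance on tank i: dCᵢ/dt = (Cᵢ₋₁ − Cᵢ)/τᵢ with τᵢ = Vᵢ/Q.
τ₁ = 14.0/1.98 = 7.0707 h; τ₂ = 40.9/1.98 = 20.657 h.
Solving the cascade with C₁(0)=C₂(0)=0 gives C₂(t) = C_in[1 − (τ₁ e^(−t/τ₁) − τ₂ e^(−t/τ₂))/(τ₁ − τ₂)].
At t = 46.0: e^(−t/τ₁) = 0.0014949, e^(−t/τ₂) = 0.10786.
C₂ = 0.695·[1 − (7.0707·0.0014949 − 20.657·0.10786)/(-13.586)] = 0.695·0.83678 = 0.58156 g/L.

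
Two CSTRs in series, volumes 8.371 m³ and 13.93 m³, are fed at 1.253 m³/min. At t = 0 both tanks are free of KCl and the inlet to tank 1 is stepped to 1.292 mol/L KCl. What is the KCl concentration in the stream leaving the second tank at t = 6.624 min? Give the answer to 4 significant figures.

0.2296 mol/L

Time constants: τᵢ = Vᵢ/Q for each well-mixed tank.
τ₁ = 8.371/1.253 = 6.68077 min; τ₂ = 13.93/1.253 = 11.1173 min.
Solving the cascade with C₁(0)=C₂(0)=0 gives C₂(t) = C_in[1 − (τ₁ e^(−t/τ₁) − τ₂ e^(−t/τ₂))/(τ₁ − τ₂)].
At t = 6.624: e^(−t/τ₁) = 0.371019, e^(−t/τ₂) = 0.551107.
C₂ = 1.292·[1 − (6.68077·0.371019 − 11.1173·0.551107)/(-4.43655)] = 1.292·0.177709 = 0.229600 mol/L.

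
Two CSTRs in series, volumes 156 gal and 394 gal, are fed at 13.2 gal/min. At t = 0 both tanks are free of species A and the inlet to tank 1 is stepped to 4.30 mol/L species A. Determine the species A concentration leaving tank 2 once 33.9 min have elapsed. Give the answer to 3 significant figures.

2.17 mol/L

Time constants: τᵢ = Vᵢ/Q for each well-mixed tank.
τ₁ = 156/13.2 = 11.818 min; τ₂ = 394/13.2 = 29.848 min.
Solving the cascade with C₁(0)=C₂(0)=0 gives C₂(t) = C_in[1 − (τ₁ e^(−t/τ₁) − τ₂ e^(−t/τ₂))/(τ₁ − τ₂)].
At t = 33.9: e^(−t/τ₁) = 0.056786, e^(−t/τ₂) = 0.32119.
C₂ = 4.30·[1 − (11.818·0.056786 − 29.848·0.32119)/(-18.030)] = 4.30·0.50551 = 2.1737 mol/L.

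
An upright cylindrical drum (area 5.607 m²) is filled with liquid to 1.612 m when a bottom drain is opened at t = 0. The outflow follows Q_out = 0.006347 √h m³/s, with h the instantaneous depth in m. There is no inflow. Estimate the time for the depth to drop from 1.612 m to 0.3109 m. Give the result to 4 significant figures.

1258 s

With no inflow, A dh/dt = −0.006347 √h.
∫ h^(−1/2) dh = −(0.006347/A) ∫ dt, giving 2√h = 2√h₀ − (0.006347/A) t.
t = 2A(√h₀ − √h)/0.006347 = 2·5.607·(√1.612 − √0.3109)/0.006347
  = 11.2140 × (1.26965 − 0.557584) / 0.006347 = 1258.08 s.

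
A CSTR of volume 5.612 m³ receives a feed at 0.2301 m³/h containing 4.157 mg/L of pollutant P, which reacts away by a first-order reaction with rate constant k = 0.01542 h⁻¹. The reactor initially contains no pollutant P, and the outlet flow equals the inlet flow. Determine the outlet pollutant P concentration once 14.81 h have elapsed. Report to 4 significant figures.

V dC/dt = Q(C_in − C) − k V C.
This is linear with rate a = Q/V + k = 0.0564214 h⁻¹.
C_ss = Q C_in/(Q + kV) = 3.02089 mg/L; C(t) = C_ss + (C₀ − C_ss) e^(−a t).
C(14.81) = 3.02089 + (-3.02089)·e^(−0.0564214·14.81) = 3.02089 + (-3.02089)·0.433614 = 1.71099 mg/L.

1.711 mg/L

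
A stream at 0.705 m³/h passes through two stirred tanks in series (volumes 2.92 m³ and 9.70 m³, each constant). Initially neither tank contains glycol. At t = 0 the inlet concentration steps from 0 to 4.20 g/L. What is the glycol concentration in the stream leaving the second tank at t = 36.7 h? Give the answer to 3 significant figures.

Species balance on tank i: dCᵢ/dt = (Cᵢ₋₁ − Cᵢ)/τᵢ with τᵢ = Vᵢ/Q.
τ₁ = 2.92/0.705 = 4.1418 h; τ₂ = 9.70/0.705 = 13.759 h.
Tank 1: C₁ = C_in(1 − e^(−t/τ₁)). Tank 2 (τ₁ ≠ τ₂): C₂ = C_in[1 − (τ₁ e^(−t/τ₁) − τ₂ e^(−t/τ₂))/(τ₁ − τ₂)].
At t = 36.7: e^(−t/τ₁) = 0.00014184, e^(−t/τ₂) = 0.069435.
C₂ = 4.20·[1 − (4.1418·0.00014184 − 13.759·0.069435)/(-9.6170)] = 4.20·0.90072 = 3.7830 g/L.

3.78 g/L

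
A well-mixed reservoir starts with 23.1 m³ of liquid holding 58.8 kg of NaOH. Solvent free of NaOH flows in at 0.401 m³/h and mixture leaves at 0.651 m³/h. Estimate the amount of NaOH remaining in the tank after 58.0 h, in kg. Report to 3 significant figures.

Total volume: dV/dt = Q_in − Q_out = -0.25000 m³/h, so V(t) = 23.1 − 0.25000 t and V(58.0) = 8.6000 m³.
Solute balance: dm/dt = 0 − Q_out C = −Q_out m/V(t).
dm/m = −Q_out dt/(V₀ − 0.25000 t); integrating gives ln(m/m₀) = −(Q_out/(Q_in−Q_out)) ln(V/V₀).
m = m₀ (V₀/V)^(Q_out/(Q_in−Q_out)) = 58.8 × (23.1/8.6000)^(-2.6040) = 4.4871 kg.

4.49 kg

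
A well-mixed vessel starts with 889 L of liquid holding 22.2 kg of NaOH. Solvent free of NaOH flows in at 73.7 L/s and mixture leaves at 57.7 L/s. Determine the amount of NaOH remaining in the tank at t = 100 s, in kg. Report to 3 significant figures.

Let m(t) be the amount of NaOH. Volume: V(t) = V₀ + (Q_in − Q_out) t = 889 + 16.000 t; V(100) = 2489.0 L.
Species balance (pure solvent in): dm/dt = −Q_out · m/V(t).
dm/m = −Q_out dt/(V₀ + 16.000 t); integrating gives ln(m/m₀) = −(Q_out/(Q_in−Q_out)) ln(V/V₀).
m = m₀ (V₀/V)^(Q_out/(Q_in−Q_out)) = 22.2 × (889/2489.0)^(3.6063) = 0.54190 kg.

0.542 kg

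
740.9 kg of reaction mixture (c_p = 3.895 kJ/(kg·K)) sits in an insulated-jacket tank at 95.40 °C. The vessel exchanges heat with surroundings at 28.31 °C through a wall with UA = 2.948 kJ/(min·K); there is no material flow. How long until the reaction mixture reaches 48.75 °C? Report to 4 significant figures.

Lumped-capacitance energy balance: M c_p dT/dt = UA(T_amb − T).
τ = M c_p/UA = 978.903 min; T_ss = T_amb = 28.3100 °C.
T(t) = T_ss + (T₀ − T_ss)e^(−t/τ); set T = 48.75:
t = −τ ln[(T − T_ss)/(T₀ − T_ss)] = −978.903 · ln(0.304665) = 1163.47 min.

1163 min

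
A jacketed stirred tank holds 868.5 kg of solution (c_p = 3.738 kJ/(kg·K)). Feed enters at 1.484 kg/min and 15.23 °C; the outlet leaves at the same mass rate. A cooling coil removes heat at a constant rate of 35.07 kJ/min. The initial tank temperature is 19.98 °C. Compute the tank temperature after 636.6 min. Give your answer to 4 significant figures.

M c_p dT/dt = ṁ c_p (T_in − T) − Q̇.
τ = M/ṁ = 585.243 min; T_ss = T_in − Q̇/(ṁ c_p) = 15.23 − 35.07/(1.484·3.738) = 8.90788 °C.
Integrating: T(t) = T_ss + (T₀ − T_ss) e^(−t/τ).
T(636.6) = 8.90788 + (11.0721)·e^(−636.6/585.243) = 8.90788 + (11.0721)·0.336972 = 12.6389 °C.

12.64 °C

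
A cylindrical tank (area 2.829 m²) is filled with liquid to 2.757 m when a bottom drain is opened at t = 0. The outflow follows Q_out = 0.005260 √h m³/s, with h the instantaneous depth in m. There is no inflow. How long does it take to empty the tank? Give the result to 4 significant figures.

Unsteady balance on liquid volume: A dh/dt = −0.005260 √h.
Separate and integrate: 2(√h − √h₀) = −(0.005260/A) t.
Tank is empty when √h = 0: t_empty = 2A√h₀/0.005260.
t_empty = 2·2.829·√2.757/0.005260 = 5.65800·1.66042/0.005260 = 1786.06 s.

1786 s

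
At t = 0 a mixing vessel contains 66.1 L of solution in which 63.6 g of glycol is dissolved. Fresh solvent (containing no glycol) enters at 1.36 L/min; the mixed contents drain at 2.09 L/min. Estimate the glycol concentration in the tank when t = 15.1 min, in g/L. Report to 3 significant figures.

0.685 g/L

Total volume: dV/dt = Q_in − Q_out = -0.73000 L/min, so V(t) = 66.1 − 0.73000 t and V(15.1) = 55.077 L.
Solute balance: dm/dt = 0 − Q_out C = −Q_out m/V(t).
dm/m = −Q_out dt/(V₀ − 0.73000 t); integrating gives ln(m/m₀) = −(Q_out/(Q_in−Q_out)) ln(V/V₀).
m = m₀ (V₀/V)^(Q_out/(Q_in−Q_out)) = 63.6 × (66.1/55.077)^(-2.8630) = 37.724 g.
C = m/V = 37.724/55.077 = 0.68493 g/L.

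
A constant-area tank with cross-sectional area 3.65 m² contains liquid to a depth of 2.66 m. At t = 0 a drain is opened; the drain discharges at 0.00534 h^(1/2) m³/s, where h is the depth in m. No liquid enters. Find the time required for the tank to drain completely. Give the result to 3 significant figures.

Accumulation of liquid (constant cross-section A): A dh/dt = −0.00534 √h.
This is separable: 2 d(√h)/dt = −0.00534/A, so √h = √h₀ − (0.00534/(2A)) t.
Set h = 0: 2√h₀ = (0.00534/A) t_empty ⇒ t_empty = 2A√h₀/0.00534.
t_empty = 2·3.65·√2.66/0.00534 = 7.3000·1.6310/0.00534 = 2229.6 s.

2230 s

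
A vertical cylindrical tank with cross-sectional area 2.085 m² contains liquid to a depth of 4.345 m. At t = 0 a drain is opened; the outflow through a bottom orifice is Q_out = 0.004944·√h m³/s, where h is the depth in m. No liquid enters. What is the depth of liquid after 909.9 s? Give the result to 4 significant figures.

1.011 m

Mass balance (ρ constant): A dh/dt = −0.004944 √h.
This is separable: 2 d(√h)/dt = −0.004944/A, so √h = √h₀ − (0.004944/(2A)) t.
√h = √4.345 − 0.004944·909.9/(2·2.085) = 2.08447 − 1.07879 = 1.00568.
h = 1.00568² = 1.01139 m.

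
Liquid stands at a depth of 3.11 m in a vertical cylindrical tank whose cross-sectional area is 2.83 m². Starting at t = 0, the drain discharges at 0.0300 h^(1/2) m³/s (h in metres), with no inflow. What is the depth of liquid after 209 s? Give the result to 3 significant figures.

Volume balance on the tank: A dh/dt = −0.0300 √h.
This is separable: 2 d(√h)/dt = −0.0300/A, so √h = √h₀ − (0.0300/(2A)) t.
√h = √3.11 − 0.0300·209/(2·2.83) = 1.7635 − 1.1078 = 0.65575.
h = 0.65575² = 0.43000 m.

0.430 m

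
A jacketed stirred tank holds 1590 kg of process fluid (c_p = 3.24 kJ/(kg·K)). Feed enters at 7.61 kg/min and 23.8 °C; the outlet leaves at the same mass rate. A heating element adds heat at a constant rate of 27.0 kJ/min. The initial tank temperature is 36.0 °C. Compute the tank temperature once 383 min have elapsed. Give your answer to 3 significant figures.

Heat balance on the well-mixed liquid: M c_p dT/dt = ṁ c_p (T_in − T) + 27.0.
Rearrange: dT/dt = (T_ss − T)/τ with τ = M/ṁ = 208.94 min and T_ss = T_in + Q̇/(ṁ c_p) = 24.895 °C.
Integrating: T(t) = T_ss + (T₀ − T_ss) e^(−t/τ).
T(383) = 24.895 + (11.105)·e^(−383/208.94) = 24.895 + (11.105)·0.15992 = 26.671 °C.

26.7 °C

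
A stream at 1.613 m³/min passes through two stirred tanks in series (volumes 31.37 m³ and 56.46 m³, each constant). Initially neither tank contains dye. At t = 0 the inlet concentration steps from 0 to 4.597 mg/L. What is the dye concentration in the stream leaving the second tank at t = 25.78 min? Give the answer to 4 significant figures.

Species balance on tank i: dCᵢ/dt = (Cᵢ₋₁ − Cᵢ)/τᵢ with τᵢ = Vᵢ/Q.
τ₁ = 31.37/1.613 = 19.4482 min; τ₂ = 56.46/1.613 = 35.0031 min.
Tank 1: C₁ = C_in(1 − e^(−t/τ₁)). Tank 2 (τ₁ ≠ τ₂): C₂ = C_in[1 − (τ₁ e^(−t/τ₁) − τ₂ e^(−t/τ₂))/(τ₁ − τ₂)].
At t = 25.78: e^(−t/τ₁) = 0.265651, e^(−t/τ₂) = 0.478784.
C₂ = 4.597·[1 − (19.4482·0.265651 − 35.0031·0.478784)/(-15.5549)] = 4.597·0.254737 = 1.17103 mg/L.

1.171 mg/L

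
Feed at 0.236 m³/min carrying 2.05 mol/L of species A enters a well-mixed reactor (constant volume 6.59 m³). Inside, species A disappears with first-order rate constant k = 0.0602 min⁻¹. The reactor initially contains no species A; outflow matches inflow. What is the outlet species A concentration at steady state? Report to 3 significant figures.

0.765 mol/L

V dC/dt = Q(C_in − C) − k V C.
At steady state: 0 = Q C_in − (Q + kV) C_ss, so C_ss = Q C_in/(Q + kV).
C_ss = 0.236·2.05/(0.236 + 0.0602·6.59) = 0.48380/0.63272 = 0.76464 mol/L.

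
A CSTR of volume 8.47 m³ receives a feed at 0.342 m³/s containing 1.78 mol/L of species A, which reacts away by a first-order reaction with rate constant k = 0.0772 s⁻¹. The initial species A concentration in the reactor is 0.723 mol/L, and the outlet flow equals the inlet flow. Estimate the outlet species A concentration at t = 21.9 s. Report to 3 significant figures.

Accumulation = in − out − consumed: V dC/dt = Q C_in − Q C − k V C.
dC/dt = (Q/V) C_in − (Q/V + k) C; effective rate a = Q/V + k = 0.040378 + 0.0772 = 0.11758 s⁻¹.
C_ss = Q C_in/(Q + kV) = 0.61128 mol/L; C(t) = C_ss + (C₀ − C_ss) e^(−a t).
C(21.9) = 0.61128 + (0.11172)·e^(−0.11758·21.9) = 0.61128 + (0.11172)·0.076157 = 0.61978 mol/L.

0.620 mol/L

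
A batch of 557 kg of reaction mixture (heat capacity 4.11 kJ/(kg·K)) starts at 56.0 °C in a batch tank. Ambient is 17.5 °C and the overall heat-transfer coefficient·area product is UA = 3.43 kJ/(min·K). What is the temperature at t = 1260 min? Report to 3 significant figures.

Energy balance: M c_p dT/dt = −UA(T − T_amb).
dT/dt = (T_ss − T)/τ with T_ss = T_amb = 17.500 °C, τ = M c_p/UA = 557·4.11/3.43 = 667.43 min.
Integrating: T(t) = T_ss + (T₀ − T_ss) e^(−t/τ).
T(1260) = 17.500 + (38.500)·0.15140 = 23.329 °C.

23.3 °C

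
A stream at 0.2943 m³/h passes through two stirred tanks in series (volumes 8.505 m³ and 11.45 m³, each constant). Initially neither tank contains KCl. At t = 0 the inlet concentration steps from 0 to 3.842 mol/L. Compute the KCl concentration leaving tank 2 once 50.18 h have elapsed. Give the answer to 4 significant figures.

1.684 mol/L

Each tank obeys Vᵢ dCᵢ/dt = Q(Cᵢ₋₁ − Cᵢ), so τᵢ = Vᵢ/Q.
τ₁ = 8.505/0.2943 = 28.8991 h; τ₂ = 11.45/0.2943 = 38.9059 h.
Tank 1: C₁ = C_in(1 − e^(−t/τ₁)). Tank 2 (τ₁ ≠ τ₂): C₂ = C_in[1 − (τ₁ e^(−t/τ₁) − τ₂ e^(−t/τ₂))/(τ₁ − τ₂)].
At t = 50.18: e^(−t/τ₁) = 0.176156, e^(−t/τ₂) = 0.275332.
C₂ = 3.842·[1 − (28.8991·0.176156 − 38.9059·0.275332)/(-10.0068)] = 3.842·0.438254 = 1.68377 mol/L.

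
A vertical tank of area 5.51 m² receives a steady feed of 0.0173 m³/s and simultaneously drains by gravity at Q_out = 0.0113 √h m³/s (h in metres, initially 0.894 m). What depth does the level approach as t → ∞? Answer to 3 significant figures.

A dh/dt = Q_in − 0.0113 √h. Steady state requires inflow = outflow:
Q_in = 0.0113 √h_ss ⇒ √h_ss = 0.0173/0.0113 = 1.5310.
h_ss = 1.5310² = 2.3439 m. (Since h₀ = 0.894 m < h_ss, the level will rise toward this value.)

2.34 m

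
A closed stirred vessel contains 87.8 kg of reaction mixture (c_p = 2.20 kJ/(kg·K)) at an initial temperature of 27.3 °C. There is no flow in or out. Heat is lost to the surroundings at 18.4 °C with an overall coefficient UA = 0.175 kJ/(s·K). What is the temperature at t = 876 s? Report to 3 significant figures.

M c_p dT/dt = −UA(T − T_amb).
dT/dt = (T_ss − T)/τ with T_ss = T_amb = 18.400 °C, τ = M c_p/UA = 87.8·2.20/0.175 = 1103.8 s.
Solution: T(t) = T_ss + (T₀ − T_ss) e^(−t/τ).
T(876) = 18.400 + (8.9000)·0.45219 = 22.425 °C.

22.4 °C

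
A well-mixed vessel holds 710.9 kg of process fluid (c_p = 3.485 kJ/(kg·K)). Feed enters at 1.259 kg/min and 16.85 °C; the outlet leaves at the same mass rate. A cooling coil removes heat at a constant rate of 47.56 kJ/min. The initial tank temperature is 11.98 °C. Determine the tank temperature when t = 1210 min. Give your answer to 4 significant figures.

6.711 °C

M c_p dT/dt = ṁ c_p (T_in − T) − Q̇.
τ = M/ṁ = 564.654 min; T_ss = T_in − Q̇/(ṁ c_p) = 16.85 − 47.56/(1.259·3.485) = 6.01040 °C.
T approaches T_ss exponentially: T(t) = T_ss + (T₀ − T_ss) e^(−t/τ).
T(1210) = 6.01040 + (5.96960)·e^(−1210/564.654) = 6.01040 + (5.96960)·0.117314 = 6.71071 °C.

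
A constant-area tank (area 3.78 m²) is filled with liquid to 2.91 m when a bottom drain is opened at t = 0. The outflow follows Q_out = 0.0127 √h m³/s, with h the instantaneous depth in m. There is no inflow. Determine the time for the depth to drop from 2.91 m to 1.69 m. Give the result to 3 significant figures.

Mass balance (ρ constant): A dh/dt = −0.0127 √h.
∫ h^(−1/2) dh = −(0.0127/A) ∫ dt, giving 2√h = 2√h₀ − (0.0127/A) t.
t = 2A(√h₀ − √h)/0.0127 = 2·3.78·(√2.91 − √1.69)/0.0127
  = 7.5600 × (1.7059 − 1.3000) / 0.0127 = 241.61 s.

242 s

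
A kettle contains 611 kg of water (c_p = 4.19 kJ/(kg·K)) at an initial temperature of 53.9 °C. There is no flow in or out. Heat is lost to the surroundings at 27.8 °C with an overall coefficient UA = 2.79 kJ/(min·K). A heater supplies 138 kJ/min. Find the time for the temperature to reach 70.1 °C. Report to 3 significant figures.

1080 min

M c_p dT/dt = −UA(T − T_amb) + Q̇.
τ = M c_p/UA = 917.59 min; T_ss = T_amb + Q̇/UA = 27.8 + 138/2.79 = 77.262 °C.
T(t) = T_ss + (T₀ − T_ss)e^(−t/τ); set T = 70.1:
t = −τ ln[(T − T_ss)/(T₀ − T_ss)] = −917.59 · ln(0.30658) = 1084.9 min.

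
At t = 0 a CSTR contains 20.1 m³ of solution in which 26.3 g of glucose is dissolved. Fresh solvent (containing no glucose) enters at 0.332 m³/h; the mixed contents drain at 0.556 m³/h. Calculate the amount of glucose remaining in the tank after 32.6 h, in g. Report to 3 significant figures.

Let m(t) be the amount of glucose. Volume: V(t) = V₀ + (Q_in − Q_out) t = 20.1 − 0.22400 t; V(32.6) = 12.798 m³.
No glucose enters, so dm/dt = −Q_out · (m/V).
Separate: dm/m = −Q_out dt/V(t) ⇒ ln(m/m₀) = −(Q_out/(Q_in−Q_out)) ln(V/V₀).
m = m₀ (V₀/V)^(Q_out/(Q_in−Q_out)) = 26.3 × (20.1/12.798)^(-2.4821) = 8.5761 g.

8.58 g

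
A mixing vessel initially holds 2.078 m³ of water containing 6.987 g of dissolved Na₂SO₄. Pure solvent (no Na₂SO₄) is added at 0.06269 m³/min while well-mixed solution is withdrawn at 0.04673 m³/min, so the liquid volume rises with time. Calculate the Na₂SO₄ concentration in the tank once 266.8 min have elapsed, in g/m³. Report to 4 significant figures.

Total volume: dV/dt = Q_in − Q_out = 0.0159600 m³/min, so V(t) = 2.078 + 0.0159600 t and V(266.8) = 6.33613 m³.
No Na₂SO₄ enters, so dm/dt = −Q_out · (m/V).
dm/m = −Q_out dt/(V₀ + 0.0159600 t); integrating gives ln(m/m₀) = −(Q_out/(Q_in−Q_out)) ln(V/V₀).
m = m₀ (V₀/V)^(Q_out/(Q_in−Q_out)) = 6.987 × (2.078/6.33613)^(2.92794) = 0.267081 g.
C = m/V = 0.267081/6.33613 = 0.0421521 g/m³.

0.04215 g/m³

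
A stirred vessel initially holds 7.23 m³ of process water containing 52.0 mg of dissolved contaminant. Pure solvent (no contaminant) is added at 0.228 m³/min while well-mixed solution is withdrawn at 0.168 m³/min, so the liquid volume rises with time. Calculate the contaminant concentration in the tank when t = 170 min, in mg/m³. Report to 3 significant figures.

Let m(t) be the amount of contaminant. Volume: V(t) = V₀ + (Q_in − Q_out) t = 7.23 + 0.060000 t; V(170) = 17.430 m³.
No contaminant enters, so dm/dt = −Q_out · (m/V).
Separate: dm/m = −Q_out dt/V(t) ⇒ ln(m/m₀) = −(Q_out/(Q_in−Q_out)) ln(V/V₀).
m = m₀ (V₀/V)^(Q_out/(Q_in−Q_out)) = 52.0 × (7.23/17.430)^(2.8000) = 4.4255 mg.
C = m/V = 4.4255/17.430 = 0.25390 mg/m³.

0.254 mg/m³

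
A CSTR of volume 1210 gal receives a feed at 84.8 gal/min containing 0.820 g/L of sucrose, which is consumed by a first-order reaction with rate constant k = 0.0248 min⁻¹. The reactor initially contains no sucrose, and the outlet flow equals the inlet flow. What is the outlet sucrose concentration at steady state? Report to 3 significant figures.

Accumulation = in − out − consumed: V dC/dt = Q C_in − Q C − k V C.
Steady state (dC/dt = 0): C_ss = Q C_in/(Q + kV) = C_in/(1 + kV/Q).
C_ss = 84.8·0.820/(84.8 + 0.0248·1210) = 69.536/114.81 = 0.60567 g/L.

0.606 g/L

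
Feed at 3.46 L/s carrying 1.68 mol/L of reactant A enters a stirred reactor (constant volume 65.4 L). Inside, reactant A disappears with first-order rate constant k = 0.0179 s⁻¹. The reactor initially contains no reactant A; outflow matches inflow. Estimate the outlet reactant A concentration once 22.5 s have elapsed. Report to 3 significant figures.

1.00 mol/L

Species balance: V dC/dt = Q C_in − Q C − k V C.
dC/dt = (Q/V) C_in − (Q/V + k) C; effective rate a = Q/V + k = 0.052905 + 0.0179 = 0.070805 s⁻¹.
C_ss = Q C_in/(Q + kV) = 1.2553 mol/L; C(t) = C_ss + (C₀ − C_ss) e^(−a t).
C(22.5) = 1.2553 + (-1.2553)·e^(−0.070805·22.5) = 1.2553 + (-1.2553)·0.20329 = 1.0001 mol/L.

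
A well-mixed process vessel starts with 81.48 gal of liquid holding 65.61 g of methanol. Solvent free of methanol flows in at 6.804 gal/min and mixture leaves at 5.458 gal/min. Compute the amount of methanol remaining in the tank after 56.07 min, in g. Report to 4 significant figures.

4.597 g

Total volume: dV/dt = Q_in − Q_out = 1.34600 gal/min, so V(t) = 81.48 + 1.34600 t and V(56.07) = 156.950 gal.
Solute balance: dm/dt = 0 − Q_out C = −Q_out m/V(t).
dm/m = −Q_out dt/(V₀ + 1.34600 t); integrating gives ln(m/m₀) = −(Q_out/(Q_in−Q_out)) ln(V/V₀).
m = m₀ (V₀/V)^(Q_out/(Q_in−Q_out)) = 65.61 × (81.48/156.950)^(4.05498) = 4.59699 g.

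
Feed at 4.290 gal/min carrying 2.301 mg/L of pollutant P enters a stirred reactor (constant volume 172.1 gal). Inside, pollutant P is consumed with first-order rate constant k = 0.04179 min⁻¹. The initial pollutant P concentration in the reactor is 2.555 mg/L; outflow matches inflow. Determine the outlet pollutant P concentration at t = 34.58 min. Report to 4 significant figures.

V dC/dt = Q(C_in − C) − k V C.
dC/dt = (Q/V) C_in − (Q/V + k) C; effective rate a = Q/V + k = 0.0249274 + 0.04179 = 0.0667174 min⁻¹.
C_ss = Q C_in/(Q + kV) = 0.859714 mg/L; C(t) = C_ss + (C₀ − C_ss) e^(−a t).
C(34.58) = 0.859714 + (1.69529)·e^(−0.0667174·34.58) = 0.859714 + (1.69529)·0.0995509 = 1.02848 mg/L.

1.028 mg/L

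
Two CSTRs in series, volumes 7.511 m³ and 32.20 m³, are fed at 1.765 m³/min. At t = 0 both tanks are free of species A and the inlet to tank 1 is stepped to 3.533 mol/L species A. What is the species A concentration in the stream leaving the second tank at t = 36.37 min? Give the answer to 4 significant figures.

Species balance on tank i: dCᵢ/dt = (Cᵢ₋₁ − Cᵢ)/τᵢ with τᵢ = Vᵢ/Q.
τ₁ = 7.511/1.765 = 4.25552 min; τ₂ = 32.20/1.765 = 18.2436 min.
Tank 1: C₁ = C_in(1 − e^(−t/τ₁)). Tank 2 (τ₁ ≠ τ₂): C₂ = C_in[1 − (τ₁ e^(−t/τ₁) − τ₂ e^(−t/τ₂))/(τ₁ − τ₂)].
At t = 36.37: e^(−t/τ₁) = 0.000194216, e^(−t/τ₂) = 0.136208.
C₂ = 3.533·[1 − (4.25552·0.000194216 − 18.2436·0.136208)/(-13.9881)] = 3.533·0.822413 = 2.90559 mol/L.

2.906 mol/L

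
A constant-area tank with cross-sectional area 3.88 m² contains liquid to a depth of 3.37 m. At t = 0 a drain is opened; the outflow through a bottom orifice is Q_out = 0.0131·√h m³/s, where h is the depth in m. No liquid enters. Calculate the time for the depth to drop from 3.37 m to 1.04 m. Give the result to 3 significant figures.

483 s

With no inflow, A dh/dt = −0.0131 √h.
This is separable: 2 d(√h)/dt = −0.0131/A, so √h = √h₀ − (0.0131/(2A)) t.
t = 2A(√h₀ − √h)/0.0131 = 2·3.88·(√3.37 − √1.04)/0.0131
  = 7.7600 × (1.8358 − 1.0198) / 0.0131 = 483.34 s.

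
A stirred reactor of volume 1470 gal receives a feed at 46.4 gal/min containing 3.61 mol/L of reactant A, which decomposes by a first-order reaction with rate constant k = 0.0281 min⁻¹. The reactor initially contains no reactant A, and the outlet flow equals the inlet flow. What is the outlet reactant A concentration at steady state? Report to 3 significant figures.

1.91 mol/L

V dC/dt = Q(C_in − C) − k V C.
Steady state (dC/dt = 0): C_ss = Q C_in/(Q + kV) = C_in/(1 + kV/Q).
C_ss = 46.4·3.61/(46.4 + 0.0281·1470) = 167.50/87.707 = 1.9098 mol/L.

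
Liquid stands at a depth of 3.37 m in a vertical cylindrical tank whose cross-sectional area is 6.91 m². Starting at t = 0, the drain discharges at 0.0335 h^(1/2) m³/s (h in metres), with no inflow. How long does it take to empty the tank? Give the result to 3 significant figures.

757 s

With no inflow, A dh/dt = −0.0335 √h.
Separate and integrate: 2(√h − √h₀) = −(0.0335/A) t.
Tank is empty when √h = 0: t_empty = 2A√h₀/0.0335.
t_empty = 2·6.91·√3.37/0.0335 = 13.820·1.8358/0.0335 = 757.32 s.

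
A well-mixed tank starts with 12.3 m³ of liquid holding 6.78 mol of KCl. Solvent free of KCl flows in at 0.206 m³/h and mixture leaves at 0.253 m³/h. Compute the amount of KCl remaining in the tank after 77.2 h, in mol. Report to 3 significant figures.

Total volume: dV/dt = Q_in − Q_out = -0.047000 m³/h, so V(t) = 12.3 − 0.047000 t and V(77.2) = 8.6716 m³.
Species balance (pure solvent in): dm/dt = −Q_out · m/V(t).
Separate: dm/m = −Q_out dt/V(t) ⇒ ln(m/m₀) = −(Q_out/(Q_in−Q_out)) ln(V/V₀).
m = m₀ (V₀/V)^(Q_out/(Q_in−Q_out)) = 6.78 × (12.3/8.6716)^(-5.3830) = 1.0329 mol.

1.03 mol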